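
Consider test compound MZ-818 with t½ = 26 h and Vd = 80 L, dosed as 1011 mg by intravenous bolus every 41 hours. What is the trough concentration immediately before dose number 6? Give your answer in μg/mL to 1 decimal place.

6.3 μg/mL

f = (1/2)^(τ/t½) = (1/2)^(41/26) ≈ 0.3352.
C₀ = D/Vd = 1011/80 ≈ 12.637 μg/mL.
Before the 6th dose, 5 doses have been given. Superposition: Cmin = C₀·(f + f² + … + f^5).
≈ 12.637 × (0.3352 + 0.1124 + 0.0377 + 0.0126 + 0.0042) ≈ 12.637 × 0.5021 ≈ 6.345 μg/mL.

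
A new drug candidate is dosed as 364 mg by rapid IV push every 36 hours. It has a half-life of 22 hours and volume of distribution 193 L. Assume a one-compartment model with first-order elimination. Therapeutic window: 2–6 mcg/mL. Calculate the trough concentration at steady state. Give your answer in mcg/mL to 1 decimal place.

0.9 mcg/mL

τ/t½ = 36/22 ≈ 1.6364, so fraction remaining f = (1/2)^(36/22) ≈ 0.3217.
Accumulation ratio R = 1/(1 − f) ≈ 1/0.6783 ≈ 1.4743.
Each bolus raises the concentration by D/Vd = 364/193 ≈ 1.886 mcg/mL.
Cmax,ss = C₀/(1 − f) ≈ 1.886/0.6783 ≈ 2.780 mcg/mL.
One interval later, Cmin,ss = Cmax,ss·e^(−kτ) ≈ 2.780 × 0.3217 ≈ 0.894 mcg/mL.
Trough 0.9 mcg/mL vs MEC 2 mcg/mL: subtherapeutic.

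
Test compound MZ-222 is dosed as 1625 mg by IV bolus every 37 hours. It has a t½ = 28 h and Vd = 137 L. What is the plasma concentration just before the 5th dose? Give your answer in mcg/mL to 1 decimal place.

7.7 mcg/mL

f = (1/2)^(τ/t½) = (1/2)^(37/28) ≈ 0.4001.
C₀ = D/Vd = 1625/137 ≈ 11.861 mcg/mL.
Before the 5th dose, 4 doses have been given. Superposition: Cmin = C₀·(f + f² + … + f^4).
≈ 11.861 × (0.4001 + 0.1601 + 0.0640 + 0.0256) ≈ 11.861 × 0.6498 ≈ 7.707 mcg/mL.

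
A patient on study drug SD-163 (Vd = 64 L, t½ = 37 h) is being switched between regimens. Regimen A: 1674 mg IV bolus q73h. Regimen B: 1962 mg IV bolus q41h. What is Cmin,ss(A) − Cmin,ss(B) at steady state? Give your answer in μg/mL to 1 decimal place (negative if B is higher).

Regimen A: f = (1/2)^(73/37) ≈ 0.2547; Cmin,ss = (1674/64)·f/(1−f) ≈ 8.939 μg/mL.
Regimen B: f = (1/2)^(41/37) ≈ 0.4639; Cmin,ss = (1962/64)·f/(1−f) ≈ 26.528 μg/mL.
Difference ≈ 8.939 − 26.528 ≈ -17.589 μg/mL.

-17.6 μg/mL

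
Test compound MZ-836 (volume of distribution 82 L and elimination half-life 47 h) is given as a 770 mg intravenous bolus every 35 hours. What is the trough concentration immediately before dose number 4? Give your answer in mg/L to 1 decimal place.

f = (1/2)^(τ/t½) = (1/2)^(35/47) ≈ 0.5968.
C₀ = D/Vd = 770/82 ≈ 9.390 mg/L.
Before the 4th dose, 3 doses have been given. Superposition: Cmin = C₀·(f + f² + … + f^3).
≈ 9.390 × (0.5968 + 0.3562 + 0.2126) ≈ 9.390 × 1.1656 ≈ 10.945 mg/L.

10.9 mg/L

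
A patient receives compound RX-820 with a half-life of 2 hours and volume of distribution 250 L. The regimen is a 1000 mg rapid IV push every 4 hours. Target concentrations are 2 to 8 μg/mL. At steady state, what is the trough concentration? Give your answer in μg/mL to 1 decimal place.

τ = 4 h = 2 half-lives, so f = (1/2)^2 = 0.25.
At steady state, R = 1/(1 − 0.25) = 4/3.
Single-dose peak C₀ = D/Vd = 1000/250 = 4 μg/mL.
Steady-state peak Cmax,ss = C₀·R = 4 × 4/3 ≈ 5.333 μg/mL.
Steady-state trough Cmin,ss = Cmax,ss·f ≈ 5.333 × 0.25 ≈ 1.333 μg/mL.
Trough 1.3 μg/mL vs MEC 2 μg/mL: subtherapeutic.

1.3 μg/mL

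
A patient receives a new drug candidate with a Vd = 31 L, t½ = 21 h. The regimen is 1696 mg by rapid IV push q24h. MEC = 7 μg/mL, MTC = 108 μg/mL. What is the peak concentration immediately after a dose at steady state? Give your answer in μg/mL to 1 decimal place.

100.0 μg/mL

Over one 24-h interval, 24/21 ≈ 1.1429 half-lives elapse, leaving f ≈ 0.4529 of each dose.
At steady state, accumulation factor R = 1/(1 − e^(−kτ)) ≈ 1.8278.
Each bolus raises the concentration by D/Vd = 1696/31 ≈ 54.710 μg/mL.
Steady-state peak Cmax,ss = C₀·R ≈ 54.710 × 1.8278 ≈ 99.999 μg/mL.
Peak 100.0 μg/mL vs MTC 108 μg/mL: below toxic threshold.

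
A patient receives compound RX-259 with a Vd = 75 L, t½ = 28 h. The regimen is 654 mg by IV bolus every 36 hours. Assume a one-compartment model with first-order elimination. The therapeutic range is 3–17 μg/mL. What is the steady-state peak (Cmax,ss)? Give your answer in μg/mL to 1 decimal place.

14.8 μg/mL

Over one 36-h interval, 36/28 ≈ 1.2857 half-lives elapse, leaving f ≈ 0.4102 of each dose.
Accumulation ratio R = 1/(1 − f) ≈ 1/0.5898 ≈ 1.6955.
Each bolus raises the concentration by D/Vd = 654/75 ≈ 8.720 μg/mL.
Cmax,ss = C₀/(1 − f) ≈ 8.720/0.5898 ≈ 14.785 μg/mL.
Peak 14.8 μg/mL vs MTC 17 μg/mL: below toxic threshold.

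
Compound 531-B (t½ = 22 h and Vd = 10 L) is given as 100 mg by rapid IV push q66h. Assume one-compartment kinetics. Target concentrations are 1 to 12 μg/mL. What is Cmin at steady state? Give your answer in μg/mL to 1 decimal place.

1.4 μg/mL

The dosing interval is 3 half-lives, so f = 2^(−3) = 0.125.
Accumulation ratio R = 1/(1 − f) = 1/0.875 = 8/7.
Single-dose peak C₀ = D/Vd = 100/10 = 10 μg/mL.
Steady-state peak Cmax,ss = C₀·R = 10 × 8/7 ≈ 11.429 μg/mL.
Steady-state trough Cmin,ss = Cmax,ss·f ≈ 11.429 × 0.125 ≈ 1.429 μg/mL.
Trough 1.4 μg/mL vs MEC 1 μg/mL: adequate.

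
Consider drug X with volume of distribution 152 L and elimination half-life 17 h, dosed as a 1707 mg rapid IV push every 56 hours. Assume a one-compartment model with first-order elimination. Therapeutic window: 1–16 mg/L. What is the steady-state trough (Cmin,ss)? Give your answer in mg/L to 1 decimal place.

k = ln2/t½ = ln2/17 ≈ 0.040773 h⁻¹; fraction remaining f = e^(−kτ) = e^(−0.040773×56) ≈ 0.1019.
Accumulation ratio R = 1/(1 − f) ≈ 1/0.8981 ≈ 1.1135.
Each bolus raises the concentration by D/Vd = 1707/152 ≈ 11.230 mg/L.
Cmax,ss = C₀/(1 − f) ≈ 11.230/0.8981 ≈ 12.504 mg/L.
One interval later, Cmin,ss = Cmax,ss·e^(−kτ) ≈ 12.504 × 0.1019 ≈ 1.274 mg/L.
Trough 1.3 mg/L vs MEC 1 mg/L: adequate.

1.3 mg/L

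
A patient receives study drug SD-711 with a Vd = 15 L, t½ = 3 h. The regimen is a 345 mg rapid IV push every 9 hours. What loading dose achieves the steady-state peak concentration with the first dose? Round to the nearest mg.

f = (1/2)^(9/3) ≈ 0.125000; accumulation ratio R = 1/(1−f) ≈ 1.14286.
Loading dose to hit Cmax,ss on first dose: D_load = D_maint·R ≈ 345 × 1.14286 ≈ 394.29 mg.

394 mg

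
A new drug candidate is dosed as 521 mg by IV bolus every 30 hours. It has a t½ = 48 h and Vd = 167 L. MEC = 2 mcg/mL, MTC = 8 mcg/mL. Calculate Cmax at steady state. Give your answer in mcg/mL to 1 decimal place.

Over one 30-h interval, 30/48 ≈ 0.625 half-lives elapse, leaving f ≈ 0.6484 of each dose.
Accumulation ratio R = 1/(1 − f) ≈ 1/0.3516 ≈ 2.8441.
Single-dose peak C₀ = D/Vd = 521/167 ≈ 3.120 mcg/mL.
Steady-state peak Cmax,ss = C₀·R ≈ 3.120 × 2.8441 ≈ 8.874 mcg/mL.
Peak 8.9 mcg/mL vs MTC 8 mcg/mL: exceeds toxic threshold.

8.9 mcg/mL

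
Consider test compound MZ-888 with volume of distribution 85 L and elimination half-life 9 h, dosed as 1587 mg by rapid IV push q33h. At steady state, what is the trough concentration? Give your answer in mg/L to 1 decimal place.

1.6 mg/L

Over one 33-h interval, 33/9 ≈ 3.6667 half-lives elapse, leaving f ≈ 0.0787 of each dose.
Each bolus raises the concentration by D/Vd = 1587/85 ≈ 18.671 mg/L.
Steady-state trough Cmin,ss = C₀·f/(1−f) ≈ 18.671 × 0.0787/0.9213 ≈ 1.595 mg/L.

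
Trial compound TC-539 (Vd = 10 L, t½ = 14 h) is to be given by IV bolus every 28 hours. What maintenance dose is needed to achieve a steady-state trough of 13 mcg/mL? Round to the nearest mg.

390 mg

τ/t½ = 28/14 ≈ 2, so f = (1/2)^(28/14) ≈ 0.250000.
Cmin,ss = (D/Vd)·f/(1−f), so D = Cmin,ss·Vd·(1−f)/f.
D = 13 × 10 × (1−f)/f ≈ 13 × 10 × 3.00000 ≈ 390.00 mg.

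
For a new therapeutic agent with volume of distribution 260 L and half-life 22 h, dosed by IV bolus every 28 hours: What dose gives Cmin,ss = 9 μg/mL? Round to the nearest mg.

τ/t½ = 28/22 ≈ 1.2727, so f = (1/2)^(28/22) ≈ 0.413877.
Cmin,ss = (D/Vd)·f/(1−f), so D = Cmin,ss·Vd·(1−f)/f.
D = 9 × 260 × (1−f)/f ≈ 9 × 260 × 1.41618 ≈ 3313.86 mg.

3314 mg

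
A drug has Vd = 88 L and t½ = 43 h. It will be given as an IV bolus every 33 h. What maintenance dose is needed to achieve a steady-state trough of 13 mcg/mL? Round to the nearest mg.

803 mg

τ/t½ = 33/43 ≈ 0.76744, so f = (1/2)^(33/43) ≈ 0.587458.
Cmin,ss = (D/Vd)·f/(1−f), so D = Cmin,ss·Vd·(1−f)/f.
D = 13 × 88 × (1−f)/f ≈ 13 × 88 × 0.70225 ≈ 803.37 mg.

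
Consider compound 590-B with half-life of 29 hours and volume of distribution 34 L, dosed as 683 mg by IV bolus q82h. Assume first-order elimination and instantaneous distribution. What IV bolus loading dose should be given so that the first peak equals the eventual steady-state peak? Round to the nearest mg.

f = (1/2)^(82/29) ≈ 0.140868; accumulation ratio R = 1/(1−f) ≈ 1.16397.
Loading dose to hit Cmax,ss on first dose: D_load = D_maint·R ≈ 683 × 1.16397 ≈ 794.99 mg.

795 mg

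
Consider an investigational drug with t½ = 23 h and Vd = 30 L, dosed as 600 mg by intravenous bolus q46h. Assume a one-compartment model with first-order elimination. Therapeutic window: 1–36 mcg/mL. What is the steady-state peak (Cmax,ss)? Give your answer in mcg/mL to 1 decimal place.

The dosing interval is 2 half-lives, so f = 2^(−2) = 0.25.
Accumulation ratio R = 1/(1 − f) = 1/0.75 = 4/3.
Single-dose peak C₀ = D/Vd = 600/30 = 20 mcg/mL.
Steady-state peak Cmax,ss = C₀·R = 20 × 4/3 ≈ 26.667 mcg/mL.
Peak 26.7 mcg/mL vs MTC 36 mcg/mL: below toxic threshold.

26.7 mcg/mL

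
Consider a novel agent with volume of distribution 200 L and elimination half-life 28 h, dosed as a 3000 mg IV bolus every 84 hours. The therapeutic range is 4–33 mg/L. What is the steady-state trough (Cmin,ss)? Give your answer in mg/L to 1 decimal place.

The dosing interval is 3 half-lives, so f = 2^(−3) = 0.125.
Accumulation ratio R = 1/(1 − f) = 1/0.875 = 8/7.
Single-dose peak C₀ = D/Vd = 3000/200 = 15 mg/L.
Steady-state peak Cmax,ss = C₀·R = 15 × 8/7 ≈ 17.143 mg/L.
Steady-state trough Cmin,ss = Cmax,ss·f ≈ 17.143 × 0.125 ≈ 2.143 mg/L.
Trough 2.1 mg/L vs MEC 4 mg/L: subtherapeutic.

2.1 mg/L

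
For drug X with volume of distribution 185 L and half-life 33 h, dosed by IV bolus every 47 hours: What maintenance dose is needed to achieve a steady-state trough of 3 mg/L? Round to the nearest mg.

934 mg

τ/t½ = 47/33 ≈ 1.4242, so f = (1/2)^(47/33) ≈ 0.372615.
Cmin,ss = (D/Vd)·f/(1−f), so D = Cmin,ss·Vd·(1−f)/f.
D = 3 × 185 × (1−f)/f ≈ 3 × 185 × 1.68374 ≈ 934.48 mg.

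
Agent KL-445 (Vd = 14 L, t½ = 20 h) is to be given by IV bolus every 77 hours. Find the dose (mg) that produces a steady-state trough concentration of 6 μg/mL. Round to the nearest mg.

1127 mg

τ/t½ = 77/20 ≈ 3.85, so f = (1/2)^(77/20) ≈ 0.069348.
Cmin,ss = (D/Vd)·f/(1−f), so D = Cmin,ss·Vd·(1−f)/f.
D = 6 × 14 × (1−f)/f ≈ 6 × 14 × 13.42003 ≈ 1127.28 mg.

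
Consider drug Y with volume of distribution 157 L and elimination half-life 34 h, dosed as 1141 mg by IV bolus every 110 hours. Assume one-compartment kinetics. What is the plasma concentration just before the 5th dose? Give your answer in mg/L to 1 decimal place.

0.9 mg/L

f = (1/2)^(τ/t½) = (1/2)^(110/34) ≈ 0.1062.
C₀ = D/Vd = 1141/157 ≈ 7.268 mg/L.
Before the 5th dose, 4 doses have been given. Superposition: Cmin = C₀·(f + f² + … + f^4).
≈ 7.268 × (0.1062 + 0.0113 + 0.0012 + 0.0001) ≈ 7.268 × 0.1188 ≈ 0.863 mg/L.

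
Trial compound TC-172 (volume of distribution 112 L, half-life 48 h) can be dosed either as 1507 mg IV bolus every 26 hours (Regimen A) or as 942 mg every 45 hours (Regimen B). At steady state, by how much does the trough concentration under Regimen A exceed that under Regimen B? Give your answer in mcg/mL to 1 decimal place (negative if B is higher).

Regimen A: f = (1/2)^(26/48) ≈ 0.6870; Cmin,ss = (1507/112)·f/(1−f) ≈ 29.533 mcg/mL.
Regimen B: f = (1/2)^(45/48) ≈ 0.5221; Cmin,ss = (942/112)·f/(1−f) ≈ 9.189 mcg/mL.
Difference ≈ 29.533 − 9.189 ≈ 20.344 mcg/mL.

20.3 mcg/mL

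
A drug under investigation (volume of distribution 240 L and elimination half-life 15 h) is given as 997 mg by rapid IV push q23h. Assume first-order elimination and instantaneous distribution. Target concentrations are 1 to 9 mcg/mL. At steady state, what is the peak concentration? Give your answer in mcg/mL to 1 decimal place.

Over one 23-h interval, 23/15 ≈ 1.5333 half-lives elapse, leaving f ≈ 0.3455 of each dose.
Accumulation ratio R = 1/(1 − f) ≈ 1/0.6545 ≈ 1.5279.
Single-dose peak C₀ = D/Vd = 997/240 ≈ 4.154 mcg/mL.
Steady-state peak Cmax,ss = C₀·R ≈ 4.154 × 1.5279 ≈ 6.347 mcg/mL.
Peak 6.3 mcg/mL vs MTC 9 mcg/mL: below toxic threshold.

6.3 mcg/mL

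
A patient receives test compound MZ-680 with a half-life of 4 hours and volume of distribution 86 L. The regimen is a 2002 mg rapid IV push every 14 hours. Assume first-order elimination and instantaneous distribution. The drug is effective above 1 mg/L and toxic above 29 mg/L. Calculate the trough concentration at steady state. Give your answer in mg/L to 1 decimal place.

2.3 mg/L

Over one 14-h interval, 14/4 ≈ 3.5 half-lives elapse, leaving f ≈ 0.0884 of each dose.
Each bolus raises the concentration by D/Vd = 2002/86 ≈ 23.279 mg/L.
Steady-state trough Cmin,ss = C₀·f/(1−f) ≈ 23.279 × 0.0884/0.9116 ≈ 2.257 mg/L.
Trough 2.3 mg/L vs MEC 1 mg/L: adequate.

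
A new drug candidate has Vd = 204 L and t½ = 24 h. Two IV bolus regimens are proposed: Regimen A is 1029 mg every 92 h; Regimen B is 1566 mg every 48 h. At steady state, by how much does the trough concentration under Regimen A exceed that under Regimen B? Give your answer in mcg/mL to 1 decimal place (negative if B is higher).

Regimen A: f = (1/2)^(92/24) ≈ 0.0702; Cmin,ss = (1029/204)·f/(1−f) ≈ 0.381 mcg/mL.
Regimen B: f = (1/2)^(48/24) ≈ 0.2500; Cmin,ss = (1566/204)·f/(1−f) ≈ 2.559 mcg/mL.
Difference ≈ 0.381 − 2.559 ≈ -2.178 mcg/mL.

-2.2 mcg/mL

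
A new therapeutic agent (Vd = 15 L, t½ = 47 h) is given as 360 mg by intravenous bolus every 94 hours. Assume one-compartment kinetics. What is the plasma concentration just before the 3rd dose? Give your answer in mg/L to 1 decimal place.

f = (1/2)^(τ/t½) = (1/2)^(94/47) ≈ 0.2500.
C₀ = D/Vd = 360/15 ≈ 24.000 mg/L.
Before the 3rd dose, 2 doses have been given. Superposition: Cmin = C₀·(f + f²).
≈ 24.000 × (0.2500 + 0.0625) ≈ 24.000 × 0.3125 ≈ 7.500 mg/L.

7.5 mg/L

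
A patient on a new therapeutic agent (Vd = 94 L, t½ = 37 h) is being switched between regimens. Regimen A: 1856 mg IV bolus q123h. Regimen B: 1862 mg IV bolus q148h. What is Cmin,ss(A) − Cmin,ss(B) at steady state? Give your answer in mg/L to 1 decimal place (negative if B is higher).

0.9 mg/L

Regimen A: f = (1/2)^(123/37) ≈ 0.0998; Cmin,ss = (1856/94)·f/(1−f) ≈ 2.189 mg/L.
Regimen B: f = (1/2)^(148/37) ≈ 0.0625; Cmin,ss = (1862/94)·f/(1−f) ≈ 1.321 mg/L.
Difference ≈ 2.189 − 1.321 ≈ 0.868 mg/L.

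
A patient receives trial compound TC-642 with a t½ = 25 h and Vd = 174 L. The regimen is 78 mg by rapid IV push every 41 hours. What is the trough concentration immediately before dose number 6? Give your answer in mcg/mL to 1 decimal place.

0.2 mcg/mL

f = (1/2)^(τ/t½) = (1/2)^(41/25) ≈ 0.3209.
C₀ = D/Vd = 78/174 ≈ 0.448 mcg/mL.
Before the 6th dose, 5 doses have been given. Superposition: Cmin = C₀·(f + f² + … + f^5).
≈ 0.448 × (0.3209 + 0.1030 + 0.0330 + 0.0106 + 0.0034) ≈ 0.448 × 0.4709 ≈ 0.211 mcg/mL.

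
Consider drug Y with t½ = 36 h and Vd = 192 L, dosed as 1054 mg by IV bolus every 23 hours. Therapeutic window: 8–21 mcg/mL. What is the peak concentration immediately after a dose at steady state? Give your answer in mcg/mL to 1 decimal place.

Over one 23-h interval, 23/36 ≈ 0.63889 half-lives elapse, leaving f ≈ 0.6422 of each dose.
Accumulation ratio R = 1/(1 − f) ≈ 1/0.3578 ≈ 2.7949.
Each bolus raises the concentration by D/Vd = 1054/192 ≈ 5.490 mcg/mL.
Steady-state peak Cmax,ss = C₀·R ≈ 5.490 × 2.7949 ≈ 15.344 mcg/mL.
Peak 15.3 mcg/mL vs MTC 21 mcg/mL: below toxic threshold.

15.3 mcg/mL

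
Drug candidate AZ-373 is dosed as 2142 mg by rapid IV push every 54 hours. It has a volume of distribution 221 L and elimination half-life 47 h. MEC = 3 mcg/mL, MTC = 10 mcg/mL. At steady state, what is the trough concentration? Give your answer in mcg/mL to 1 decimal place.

k = ln2/t½ = ln2/47 ≈ 0.014748 h⁻¹; fraction remaining f = e^(−kτ) = e^(−0.014748×54) ≈ 0.4510.
At steady state, accumulation factor R = 1/(1 − e^(−kτ)) ≈ 1.8215.
Each bolus raises the concentration by D/Vd = 2142/221 ≈ 9.692 mcg/mL.
Cmax,ss = C₀/(1 − f) ≈ 9.692/0.5490 ≈ 17.654 mcg/mL.
One interval later, Cmin,ss = Cmax,ss·e^(−kτ) ≈ 17.654 × 0.4510 ≈ 7.962 mcg/mL.
Trough 8.0 mcg/mL vs MEC 3 mcg/mL: adequate.

8.0 mcg/mL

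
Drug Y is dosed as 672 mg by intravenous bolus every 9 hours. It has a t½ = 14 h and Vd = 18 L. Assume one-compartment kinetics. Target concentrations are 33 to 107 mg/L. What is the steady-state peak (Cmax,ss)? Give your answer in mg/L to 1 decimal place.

103.8 mg/L

Over one 9-h interval, 9/14 ≈ 0.64286 half-lives elapse, leaving f ≈ 0.6404 of each dose.
At steady state, accumulation factor R = 1/(1 − e^(−kτ)) ≈ 2.7809.
Single-dose peak C₀ = D/Vd = 672/18 ≈ 37.333 mg/L.
Steady-state peak Cmax,ss = C₀·R ≈ 37.333 × 2.7809 ≈ 103.819 mg/L.
Peak 103.8 mg/L vs MTC 107 mg/L: below toxic threshold.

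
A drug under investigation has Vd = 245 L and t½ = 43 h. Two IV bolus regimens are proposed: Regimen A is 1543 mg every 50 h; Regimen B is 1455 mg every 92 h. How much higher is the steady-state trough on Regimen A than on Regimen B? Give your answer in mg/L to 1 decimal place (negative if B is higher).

3.3 mg/L

Regimen A: f = (1/2)^(50/43) ≈ 0.4466; Cmin,ss = (1543/245)·f/(1−f) ≈ 5.083 mg/L.
Regimen B: f = (1/2)^(92/43) ≈ 0.2270; Cmin,ss = (1455/245)·f/(1−f) ≈ 1.744 mg/L.
Difference ≈ 5.083 − 1.744 ≈ 3.339 mg/L.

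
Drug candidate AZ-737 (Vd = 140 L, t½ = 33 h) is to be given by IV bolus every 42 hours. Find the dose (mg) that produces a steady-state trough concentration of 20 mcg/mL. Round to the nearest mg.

3965 mg

τ/t½ = 42/33 ≈ 1.2727, so f = (1/2)^(42/33) ≈ 0.413877.
Cmin,ss = (D/Vd)·f/(1−f), so D = Cmin,ss·Vd·(1−f)/f.
D = 20 × 140 × (1−f)/f ≈ 20 × 140 × 1.41618 ≈ 3965.30 mg.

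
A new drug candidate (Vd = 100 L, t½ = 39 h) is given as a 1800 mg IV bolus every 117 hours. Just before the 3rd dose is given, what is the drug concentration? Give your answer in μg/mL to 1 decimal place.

2.5 μg/mL

f = (1/2)^(τ/t½) = (1/2)^(117/39) ≈ 0.1250.
C₀ = D/Vd = 1800/100 ≈ 18.000 μg/mL.
Before the 3rd dose, 2 doses have been given. Superposition: Cmin = C₀·(f + f²).
≈ 18.000 × (0.1250 + 0.0156) ≈ 18.000 × 0.1406 ≈ 2.531 μg/mL.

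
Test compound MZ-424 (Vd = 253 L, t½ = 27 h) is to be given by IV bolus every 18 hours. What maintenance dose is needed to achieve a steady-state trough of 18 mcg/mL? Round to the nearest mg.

τ/t½ = 18/27 ≈ 0.66667, so f = (1/2)^(18/27) ≈ 0.629961.
Cmin,ss = (D/Vd)·f/(1−f), so D = Cmin,ss·Vd·(1−f)/f.
D = 18 × 253 × (1−f)/f ≈ 18 × 253 × 0.58740 ≈ 2675.02 mg.

2675 mg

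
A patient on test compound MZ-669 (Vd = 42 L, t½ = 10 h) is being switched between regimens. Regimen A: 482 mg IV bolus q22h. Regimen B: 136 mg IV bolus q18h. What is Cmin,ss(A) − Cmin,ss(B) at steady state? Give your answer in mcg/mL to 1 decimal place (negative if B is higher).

Regimen A: f = (1/2)^(22/10) ≈ 0.2176; Cmin,ss = (482/42)·f/(1−f) ≈ 3.192 mcg/mL.
Regimen B: f = (1/2)^(18/10) ≈ 0.2872; Cmin,ss = (136/42)·f/(1−f) ≈ 1.305 mcg/mL.
Difference ≈ 3.192 − 1.305 ≈ 1.887 mcg/mL.

1.9 mcg/mL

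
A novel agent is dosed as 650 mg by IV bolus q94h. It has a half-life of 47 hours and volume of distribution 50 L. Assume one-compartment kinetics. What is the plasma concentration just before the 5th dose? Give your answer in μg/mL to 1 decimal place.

4.3 μg/mL

f = (1/2)^(τ/t½) = (1/2)^(94/47) ≈ 0.2500.
C₀ = D/Vd = 650/50 ≈ 13.000 μg/mL.
Before the 5th dose, 4 doses have been given. Superposition: Cmin = C₀·(f + f² + … + f^4).
≈ 13.000 × (0.2500 + 0.0625 + 0.0156 + 0.0039) ≈ 13.000 × 0.3320 ≈ 4.316 μg/mL.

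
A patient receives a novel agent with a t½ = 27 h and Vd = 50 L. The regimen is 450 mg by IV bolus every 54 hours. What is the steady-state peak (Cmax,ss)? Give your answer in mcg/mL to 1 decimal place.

12.0 mcg/mL

The dosing interval is 2 half-lives, so f = 2^(−2) = 0.25.
Accumulation ratio R = 1/(1 − f) = 1/0.75 = 4/3.
Single-dose peak C₀ = D/Vd = 450/50 = 9 mcg/mL.
Steady-state peak Cmax,ss = C₀·R = 9 × 4/3 ≈ 12.000 mcg/mL.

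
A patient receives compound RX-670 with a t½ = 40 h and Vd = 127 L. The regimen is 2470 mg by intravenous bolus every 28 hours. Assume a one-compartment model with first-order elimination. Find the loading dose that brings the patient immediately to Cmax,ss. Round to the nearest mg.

6425 mg

f = (1/2)^(28/40) ≈ 0.615572; accumulation ratio R = 1/(1−f) ≈ 2.60127.
Loading dose to hit Cmax,ss on first dose: D_load = D_maint·R ≈ 2470 × 2.60127 ≈ 6425.14 mg.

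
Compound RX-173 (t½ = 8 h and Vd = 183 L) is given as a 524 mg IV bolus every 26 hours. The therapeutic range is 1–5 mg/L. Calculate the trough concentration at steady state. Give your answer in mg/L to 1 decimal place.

τ/t½ = 26/8 ≈ 3.25, so fraction remaining f = (1/2)^(26/8) ≈ 0.1051.
Accumulation ratio R = 1/(1 − f) ≈ 1/0.8949 ≈ 1.1174.
Single-dose peak C₀ = D/Vd = 524/183 ≈ 2.863 mg/L.
Cmax,ss = C₀/(1 − f) ≈ 2.863/0.8949 ≈ 3.199 mg/L.
One interval later, Cmin,ss = Cmax,ss·e^(−kτ) ≈ 3.199 × 0.1051 ≈ 0.336 mg/L.
Trough 0.3 mg/L vs MEC 1 mg/L: subtherapeutic.

0.3 mg/L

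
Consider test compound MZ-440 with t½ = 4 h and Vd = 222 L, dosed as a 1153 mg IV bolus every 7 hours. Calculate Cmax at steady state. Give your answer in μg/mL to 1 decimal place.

Over one 7-h interval, 7/4 ≈ 1.75 half-lives elapse, leaving f ≈ 0.2973 of each dose.
Accumulation ratio R = 1/(1 − f) ≈ 1/0.7027 ≈ 1.4231.
Single-dose peak C₀ = D/Vd = 1153/222 ≈ 5.194 μg/mL.
Steady-state peak Cmax,ss = C₀·R ≈ 5.194 × 1.4231 ≈ 7.392 μg/mL.

7.4 μg/mL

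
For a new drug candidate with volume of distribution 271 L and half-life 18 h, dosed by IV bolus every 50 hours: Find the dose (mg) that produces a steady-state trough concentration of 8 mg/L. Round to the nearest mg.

τ/t½ = 50/18 ≈ 2.7778, so f = (1/2)^(50/18) ≈ 0.145816.
Cmin,ss = (D/Vd)·f/(1−f), so D = Cmin,ss·Vd·(1−f)/f.
D = 8 × 271 × (1−f)/f ≈ 8 × 271 × 5.85796 ≈ 12700.06 mg.

12700 mg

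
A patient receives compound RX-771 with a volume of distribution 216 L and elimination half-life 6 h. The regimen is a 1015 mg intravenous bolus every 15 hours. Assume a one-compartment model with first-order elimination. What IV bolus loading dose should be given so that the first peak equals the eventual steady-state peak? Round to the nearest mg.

f = (1/2)^(15/6) ≈ 0.176777; accumulation ratio R = 1/(1−f) ≈ 1.21474.
Loading dose to hit Cmax,ss on first dose: D_load = D_maint·R ≈ 1015 × 1.21474 ≈ 1232.96 mg.

1233 mg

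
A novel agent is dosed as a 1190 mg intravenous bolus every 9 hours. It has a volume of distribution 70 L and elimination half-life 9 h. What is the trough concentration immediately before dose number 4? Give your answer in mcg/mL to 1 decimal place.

f = (1/2)^(τ/t½) = (1/2)^(9/9) ≈ 0.5000.
C₀ = D/Vd = 1190/70 ≈ 17.000 mcg/mL.
Before the 4th dose, 3 doses have been given. Superposition: Cmin = C₀·(f + f² + … + f^3).
≈ 17.000 × (0.5000 + 0.2500 + 0.1250) ≈ 17.000 × 0.8750 ≈ 14.875 mcg/mL.

14.9 mcg/mL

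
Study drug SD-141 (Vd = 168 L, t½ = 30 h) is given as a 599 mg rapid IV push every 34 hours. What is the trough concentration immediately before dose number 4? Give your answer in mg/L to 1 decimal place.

2.7 mg/L

f = (1/2)^(τ/t½) = (1/2)^(34/30) ≈ 0.4559.
C₀ = D/Vd = 599/168 ≈ 3.565 mg/L.
Before the 4th dose, 3 doses have been given. Superposition: Cmin = C₀·(f + f² + … + f^3).
≈ 3.565 × (0.4559 + 0.2078 + 0.0948) ≈ 3.565 × 0.7585 ≈ 2.704 mg/L.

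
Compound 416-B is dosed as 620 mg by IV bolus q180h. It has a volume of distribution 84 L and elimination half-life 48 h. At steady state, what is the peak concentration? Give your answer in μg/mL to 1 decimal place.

k = ln2/t½ = ln2/48 ≈ 0.014441 h⁻¹; fraction remaining f = e^(−kτ) = e^(−0.014441×180) ≈ 0.0743.
Accumulation ratio R = 1/(1 − f) ≈ 1/0.9257 ≈ 1.0803.
Each bolus raises the concentration by D/Vd = 620/84 ≈ 7.381 μg/mL.
Steady-state peak Cmax,ss = C₀·R ≈ 7.381 × 1.0803 ≈ 7.974 μg/mL.

8.0 μg/mL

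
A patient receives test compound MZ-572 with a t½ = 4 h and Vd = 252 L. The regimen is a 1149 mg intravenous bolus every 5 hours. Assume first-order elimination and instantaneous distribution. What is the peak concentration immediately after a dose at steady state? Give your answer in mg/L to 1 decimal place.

k = ln2/t½ = ln2/4 ≈ 0.173287 h⁻¹; fraction remaining f = e^(−kτ) = e^(−0.173287×5) ≈ 0.4204.
At steady state, accumulation factor R = 1/(1 − e^(−kτ)) ≈ 1.7253.
Each bolus raises the concentration by D/Vd = 1149/252 ≈ 4.560 mg/L.
Steady-state peak Cmax,ss = C₀·R ≈ 4.560 × 1.7253 ≈ 7.867 mg/L.

7.9 mg/L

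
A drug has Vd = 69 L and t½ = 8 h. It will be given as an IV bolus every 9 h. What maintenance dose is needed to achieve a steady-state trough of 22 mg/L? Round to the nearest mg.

1793 mg

τ/t½ = 9/8 ≈ 1.125, so f = (1/2)^(9/8) ≈ 0.458502.
Cmin,ss = (D/Vd)·f/(1−f), so D = Cmin,ss·Vd·(1−f)/f.
D = 22 × 69 × (1−f)/f ≈ 22 × 69 × 1.18102 ≈ 1792.79 mg.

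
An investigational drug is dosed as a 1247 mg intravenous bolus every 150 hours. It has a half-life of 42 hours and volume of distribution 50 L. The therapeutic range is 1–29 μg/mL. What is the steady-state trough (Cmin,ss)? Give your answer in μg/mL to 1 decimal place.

2.3 μg/mL

Over one 150-h interval, 150/42 ≈ 3.5714 half-lives elapse, leaving f ≈ 0.0841 of each dose.
At steady state, accumulation factor R = 1/(1 − e^(−kτ)) ≈ 1.0918.
Single-dose peak C₀ = D/Vd = 1247/50 ≈ 24.940 μg/mL.
Steady-state peak Cmax,ss = C₀·R ≈ 24.940 × 1.0918 ≈ 27.229 μg/mL.
One interval later, Cmin,ss = Cmax,ss·e^(−kτ) ≈ 27.229 × 0.0841 ≈ 2.290 μg/mL.
Trough 2.3 μg/mL vs MEC 1 μg/mL: adequate.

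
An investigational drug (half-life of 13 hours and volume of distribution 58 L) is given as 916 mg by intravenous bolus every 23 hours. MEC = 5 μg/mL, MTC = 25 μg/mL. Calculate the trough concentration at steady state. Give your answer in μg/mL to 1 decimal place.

Over one 23-h interval, 23/13 ≈ 1.7692 half-lives elapse, leaving f ≈ 0.2934 of each dose.
Accumulation ratio R = 1/(1 − f) ≈ 1/0.7066 ≈ 1.4152.
Each bolus raises the concentration by D/Vd = 916/58 ≈ 15.793 μg/mL.
Cmax,ss = C₀/(1 − f) ≈ 15.793/0.7066 ≈ 22.351 μg/mL.
One interval later, Cmin,ss = Cmax,ss·e^(−kτ) ≈ 22.351 × 0.2934 ≈ 6.558 μg/mL.
Trough 6.6 μg/mL vs MEC 5 μg/mL: adequate.

6.6 μg/mL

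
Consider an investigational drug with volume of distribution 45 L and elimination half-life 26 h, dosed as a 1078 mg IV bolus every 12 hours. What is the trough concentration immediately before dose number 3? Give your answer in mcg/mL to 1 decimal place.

30.0 mcg/mL

f = (1/2)^(τ/t½) = (1/2)^(12/26) ≈ 0.7262.
C₀ = D/Vd = 1078/45 ≈ 23.956 mcg/mL.
Before the 3rd dose, 2 doses have been given. Superposition: Cmin = C₀·(f + f²).
≈ 23.956 × (0.7262 + 0.5274) ≈ 23.956 × 1.2536 ≈ 30.031 mcg/mL.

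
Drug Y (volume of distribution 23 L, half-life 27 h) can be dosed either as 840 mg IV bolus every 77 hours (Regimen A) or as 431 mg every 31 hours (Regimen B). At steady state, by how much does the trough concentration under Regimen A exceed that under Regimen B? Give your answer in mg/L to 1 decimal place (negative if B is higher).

-9.5 mg/L

Regimen A: f = (1/2)^(77/27) ≈ 0.1385; Cmin,ss = (840/23)·f/(1−f) ≈ 5.871 mg/L.
Regimen B: f = (1/2)^(31/27) ≈ 0.4512; Cmin,ss = (431/23)·f/(1−f) ≈ 15.407 mg/L.
Difference ≈ 5.871 − 15.407 ≈ -9.536 mg/L.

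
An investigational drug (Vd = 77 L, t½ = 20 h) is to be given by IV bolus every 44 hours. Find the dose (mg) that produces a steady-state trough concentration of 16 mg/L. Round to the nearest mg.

4429 mg

τ/t½ = 44/20 ≈ 2.2, so f = (1/2)^(44/20) ≈ 0.217638.
Cmin,ss = (D/Vd)·f/(1−f), so D = Cmin,ss·Vd·(1−f)/f.
D = 16 × 77 × (1−f)/f ≈ 16 × 77 × 3.59479 ≈ 4428.78 mg.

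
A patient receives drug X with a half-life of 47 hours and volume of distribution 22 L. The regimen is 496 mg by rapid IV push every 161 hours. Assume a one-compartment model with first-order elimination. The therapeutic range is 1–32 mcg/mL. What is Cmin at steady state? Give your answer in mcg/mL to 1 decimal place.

k = ln2/t½ = ln2/47 ≈ 0.014748 h⁻¹; fraction remaining f = e^(−kτ) = e^(−0.014748×161) ≈ 0.0931.
Accumulation ratio R = 1/(1 − f) ≈ 1/0.9069 ≈ 1.1027.
Each bolus raises the concentration by D/Vd = 496/22 ≈ 22.545 mcg/mL.
Cmax,ss = C₀/(1 − f) ≈ 22.545/0.9069 ≈ 24.859 mcg/mL.
Steady-state trough Cmin,ss = Cmax,ss·f ≈ 24.859 × 0.0931 ≈ 2.314 mcg/mL.
Trough 2.3 mcg/mL vs MEC 1 mcg/mL: adequate.

2.3 mcg/mL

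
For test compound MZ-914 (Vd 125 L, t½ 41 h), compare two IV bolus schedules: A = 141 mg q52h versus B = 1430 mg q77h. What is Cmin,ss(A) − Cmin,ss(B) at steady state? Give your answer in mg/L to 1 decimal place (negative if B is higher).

Regimen A: f = (1/2)^(52/41) ≈ 0.4152; Cmin,ss = (141/125)·f/(1−f) ≈ 0.801 mg/L.
Regimen B: f = (1/2)^(77/41) ≈ 0.2721; Cmin,ss = (1430/125)·f/(1−f) ≈ 4.276 mg/L.
Difference ≈ 0.801 − 4.276 ≈ -3.475 mg/L.

-3.5 mg/L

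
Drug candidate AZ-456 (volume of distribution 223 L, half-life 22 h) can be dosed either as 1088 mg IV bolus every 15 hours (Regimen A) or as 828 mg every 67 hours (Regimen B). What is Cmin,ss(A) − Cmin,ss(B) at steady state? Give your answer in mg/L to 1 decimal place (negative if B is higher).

Regimen A: f = (1/2)^(15/22) ≈ 0.6234; Cmin,ss = (1088/223)·f/(1−f) ≈ 8.076 mg/L.
Regimen B: f = (1/2)^(67/22) ≈ 0.1211; Cmin,ss = (828/223)·f/(1−f) ≈ 0.512 mg/L.
Difference ≈ 8.076 − 0.512 ≈ 7.564 mg/L.

7.6 mg/L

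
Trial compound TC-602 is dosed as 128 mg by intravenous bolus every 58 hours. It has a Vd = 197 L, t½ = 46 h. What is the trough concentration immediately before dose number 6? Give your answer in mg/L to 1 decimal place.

f = (1/2)^(τ/t½) = (1/2)^(58/46) ≈ 0.4173.
C₀ = D/Vd = 128/197 ≈ 0.650 mg/L.
Before the 6th dose, 5 doses have been given. Superposition: Cmin = C₀·(f + f² + … + f^5).
≈ 0.650 × (0.4173 + 0.1741 + 0.0727 + 0.0303 + 0.0127) ≈ 0.650 × 0.7071 ≈ 0.460 mg/L.

0.5 mg/L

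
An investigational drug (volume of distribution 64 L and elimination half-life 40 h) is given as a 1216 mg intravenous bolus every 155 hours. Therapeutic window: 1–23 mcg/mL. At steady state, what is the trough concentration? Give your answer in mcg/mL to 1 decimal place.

k = ln2/t½ = ln2/40 ≈ 0.017329 h⁻¹; fraction remaining f = e^(−kτ) = e^(−0.017329×155) ≈ 0.0682.
Each bolus raises the concentration by D/Vd = 1216/64 ≈ 19.000 mcg/mL.
Steady-state trough Cmin,ss = C₀·f/(1−f) ≈ 19.000 × 0.0682/0.9318 ≈ 1.391 mcg/mL.
Trough 1.4 mcg/mL vs MEC 1 mcg/mL: adequate.

1.4 mcg/mL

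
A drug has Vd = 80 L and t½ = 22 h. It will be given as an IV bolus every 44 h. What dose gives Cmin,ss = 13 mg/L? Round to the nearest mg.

3120 mg

τ/t½ = 44/22 ≈ 2, so f = (1/2)^(44/22) ≈ 0.250000.
Cmin,ss = (D/Vd)·f/(1−f), so D = Cmin,ss·Vd·(1−f)/f.
D = 13 × 80 × (1−f)/f ≈ 13 × 80 × 3.00000 ≈ 3120.00 mg.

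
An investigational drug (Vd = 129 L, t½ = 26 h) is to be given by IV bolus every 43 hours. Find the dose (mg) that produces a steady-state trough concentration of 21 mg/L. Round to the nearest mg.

5815 mg

τ/t½ = 43/26 ≈ 1.6538, so f = (1/2)^(43/26) ≈ 0.317792.
Cmin,ss = (D/Vd)·f/(1−f), so D = Cmin,ss·Vd·(1−f)/f.
D = 21 × 129 × (1−f)/f ≈ 21 × 129 × 2.14671 ≈ 5815.44 mg.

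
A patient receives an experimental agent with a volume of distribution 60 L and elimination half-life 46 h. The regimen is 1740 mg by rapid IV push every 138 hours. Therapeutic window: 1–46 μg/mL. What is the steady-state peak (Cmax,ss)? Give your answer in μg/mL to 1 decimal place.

33.1 μg/mL

The dosing interval is 3 half-lives, so f = 2^(−3) = 0.125.
At steady state, R = 1/(1 − 0.125) = 8/7.
Single-dose peak C₀ = D/Vd = 1740/60 = 29 μg/mL.
Steady-state peak Cmax,ss = C₀·R = 29 × 8/7 ≈ 33.143 μg/mL.
Peak 33.1 μg/mL vs MTC 46 μg/mL: below toxic threshold.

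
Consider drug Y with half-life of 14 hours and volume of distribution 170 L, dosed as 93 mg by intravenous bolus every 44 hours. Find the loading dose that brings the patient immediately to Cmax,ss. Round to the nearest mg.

105 mg

f = (1/2)^(44/14) ≈ 0.113215; accumulation ratio R = 1/(1−f) ≈ 1.12767.
Loading dose to hit Cmax,ss on first dose: D_load = D_maint·R ≈ 93 × 1.12767 ≈ 104.87 mg.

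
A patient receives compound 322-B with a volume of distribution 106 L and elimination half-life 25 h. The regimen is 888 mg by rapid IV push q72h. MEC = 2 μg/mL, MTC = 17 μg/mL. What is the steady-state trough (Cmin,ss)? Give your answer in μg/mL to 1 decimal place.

1.3 μg/mL

k = ln2/t½ = ln2/25 ≈ 0.027726 h⁻¹; fraction remaining f = e^(−kτ) = e^(−0.027726×72) ≈ 0.1358.
At steady state, accumulation factor R = 1/(1 − e^(−kτ)) ≈ 1.1571.
Single-dose peak C₀ = D/Vd = 888/106 ≈ 8.377 μg/mL.
Steady-state peak Cmax,ss = C₀·R ≈ 8.377 × 1.1571 ≈ 9.693 μg/mL.
Steady-state trough Cmin,ss = Cmax,ss·f ≈ 9.693 × 0.1358 ≈ 1.316 μg/mL.
Trough 1.3 μg/mL vs MEC 2 μg/mL: subtherapeutic.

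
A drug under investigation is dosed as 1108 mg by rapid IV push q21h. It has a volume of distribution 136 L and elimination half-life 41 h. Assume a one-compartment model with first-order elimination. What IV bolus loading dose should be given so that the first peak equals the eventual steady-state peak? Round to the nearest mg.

f = (1/2)^(21/41) ≈ 0.701155; accumulation ratio R = 1/(1−f) ≈ 3.34622.
Loading dose to hit Cmax,ss on first dose: D_load = D_maint·R ≈ 1108 × 3.34622 ≈ 3707.61 mg.

3708 mg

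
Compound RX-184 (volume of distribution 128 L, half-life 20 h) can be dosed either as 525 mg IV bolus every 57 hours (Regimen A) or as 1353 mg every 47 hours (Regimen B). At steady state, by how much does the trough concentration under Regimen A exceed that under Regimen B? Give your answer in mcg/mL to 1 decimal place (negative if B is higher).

-1.9 mcg/mL

Regimen A: f = (1/2)^(57/20) ≈ 0.1387; Cmin,ss = (525/128)·f/(1−f) ≈ 0.660 mcg/mL.
Regimen B: f = (1/2)^(47/20) ≈ 0.1961; Cmin,ss = (1353/128)·f/(1−f) ≈ 2.578 mcg/mL.
Difference ≈ 0.660 − 2.578 ≈ -1.918 mcg/mL.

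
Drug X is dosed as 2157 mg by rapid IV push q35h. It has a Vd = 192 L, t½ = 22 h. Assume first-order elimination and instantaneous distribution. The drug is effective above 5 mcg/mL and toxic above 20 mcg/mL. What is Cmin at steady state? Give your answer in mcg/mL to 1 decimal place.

5.6 mcg/mL

Over one 35-h interval, 35/22 ≈ 1.5909 half-lives elapse, leaving f ≈ 0.3320 of each dose.
At steady state, accumulation factor R = 1/(1 − e^(−kτ)) ≈ 1.4970.
Each bolus raises the concentration by D/Vd = 2157/192 ≈ 11.234 mcg/mL.
Steady-state peak Cmax,ss = C₀·R ≈ 11.234 × 1.4970 ≈ 16.817 mcg/mL.
Steady-state trough Cmin,ss = Cmax,ss·f ≈ 16.817 × 0.3320 ≈ 5.583 mcg/mL.
Trough 5.6 mcg/mL vs MEC 5 mcg/mL: adequate.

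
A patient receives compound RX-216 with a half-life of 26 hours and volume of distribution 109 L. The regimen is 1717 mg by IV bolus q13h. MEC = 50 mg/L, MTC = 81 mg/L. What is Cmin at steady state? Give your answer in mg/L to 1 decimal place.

k = ln2/t½ = ln2/26 ≈ 0.026660 h⁻¹; fraction remaining f = e^(−kτ) = e^(−0.026660×13) ≈ 0.7071.
Accumulation ratio R = 1/(1 − f) ≈ 1/0.2929 ≈ 3.4141.
Each bolus raises the concentration by D/Vd = 1717/109 ≈ 15.752 mg/L.
Cmax,ss = C₀/(1 − f) ≈ 15.752/0.2929 ≈ 53.779 mg/L.
Steady-state trough Cmin,ss = Cmax,ss·f ≈ 53.779 × 0.7071 ≈ 38.027 mg/L.
Trough 38.0 mg/L vs MEC 50 mg/L: subtherapeutic.

38.0 mg/L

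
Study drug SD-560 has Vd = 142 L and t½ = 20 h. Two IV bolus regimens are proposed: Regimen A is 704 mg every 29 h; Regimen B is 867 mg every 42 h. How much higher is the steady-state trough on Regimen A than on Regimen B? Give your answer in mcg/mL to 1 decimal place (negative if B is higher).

1.0 mcg/mL

Regimen A: f = (1/2)^(29/20) ≈ 0.3660; Cmin,ss = (704/142)·f/(1−f) ≈ 2.862 mcg/mL.
Regimen B: f = (1/2)^(42/20) ≈ 0.2333; Cmin,ss = (867/142)·f/(1−f) ≈ 1.858 mcg/mL.
Difference ≈ 2.862 − 1.858 ≈ 1.004 mcg/mL.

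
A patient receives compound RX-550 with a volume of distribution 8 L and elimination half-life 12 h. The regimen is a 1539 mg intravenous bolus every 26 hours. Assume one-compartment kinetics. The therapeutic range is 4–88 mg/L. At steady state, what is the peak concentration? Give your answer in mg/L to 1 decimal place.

247.5 mg/L

Over one 26-h interval, 26/12 ≈ 2.1667 half-lives elapse, leaving f ≈ 0.2227 of each dose.
At steady state, accumulation factor R = 1/(1 − e^(−kτ)) ≈ 1.2865.
Single-dose peak C₀ = D/Vd = 1539/8 ≈ 192.375 mg/L.
Cmax,ss = C₀/(1 − f) ≈ 192.375/0.7773 ≈ 247.491 mg/L.
Peak 247.5 mg/L vs MTC 88 mg/L: exceeds toxic threshold.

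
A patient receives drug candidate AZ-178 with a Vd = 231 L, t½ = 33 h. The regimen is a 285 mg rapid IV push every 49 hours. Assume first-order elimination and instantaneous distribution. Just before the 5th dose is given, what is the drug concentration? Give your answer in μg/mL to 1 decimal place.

0.7 μg/mL

f = (1/2)^(τ/t½) = (1/2)^(49/33) ≈ 0.3573.
C₀ = D/Vd = 285/231 ≈ 1.234 μg/mL.
Before the 5th dose, 4 doses have been given. Superposition: Cmin = C₀·(f + f² + … + f^4).
≈ 1.234 × (0.3573 + 0.1277 + 0.0456 + 0.0163) ≈ 1.234 × 0.5469 ≈ 0.675 μg/mL.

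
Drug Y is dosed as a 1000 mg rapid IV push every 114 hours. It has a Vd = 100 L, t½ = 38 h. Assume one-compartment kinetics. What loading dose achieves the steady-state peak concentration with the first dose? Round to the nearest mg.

f = (1/2)^(114/38) ≈ 0.125000; accumulation ratio R = 1/(1−f) ≈ 1.14286.
Loading dose to hit Cmax,ss on first dose: D_load = D_maint·R ≈ 1000 × 1.14286 ≈ 1142.86 mg.

1143 mg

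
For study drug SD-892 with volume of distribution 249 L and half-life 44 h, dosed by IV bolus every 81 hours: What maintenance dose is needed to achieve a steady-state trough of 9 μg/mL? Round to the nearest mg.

5787 mg

τ/t½ = 81/44 ≈ 1.8409, so f = (1/2)^(81/44) ≈ 0.279146.
Cmin,ss = (D/Vd)·f/(1−f), so D = Cmin,ss·Vd·(1−f)/f.
D = 9 × 249 × (1−f)/f ≈ 9 × 249 × 2.58235 ≈ 5787.05 mg.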